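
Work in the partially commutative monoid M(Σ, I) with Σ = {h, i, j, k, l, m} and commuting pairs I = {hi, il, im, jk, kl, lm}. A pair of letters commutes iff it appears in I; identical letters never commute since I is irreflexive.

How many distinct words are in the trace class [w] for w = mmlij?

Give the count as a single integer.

drop 0:m onto floor
drop 1:m onto {0:m}
drop 2:l onto floor
drop 3:i onto floor
drop 4:j onto {1:m, 2:l, 3:i}
ground layer = {0:m, 2:l, 3:i}
drop-orders for the pieces not yet dropped (sum over which currently-grounded one goes next):
  1 to go: {4} 1
  2 to go: {1,4} 1  {2,4} 1  {3,4} 1
  3 to go: {0,1,4} 1  {1,2,4} 2  {1,3,4} 2  {2,3,4} 2
  if 0:m drops first: 6 orders
  if 2:l drops first: 3 orders
  if 3:i drops first: 3 orders
heap linearizations: 12

12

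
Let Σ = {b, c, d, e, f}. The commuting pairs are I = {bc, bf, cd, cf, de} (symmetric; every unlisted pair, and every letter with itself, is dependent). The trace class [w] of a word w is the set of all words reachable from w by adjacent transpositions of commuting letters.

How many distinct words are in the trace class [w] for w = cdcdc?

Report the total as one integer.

#0=c has no predecessor
#1=d has no predecessor
#2=c depends on [0:c]
#3=d depends on [1:d]
#4=c depends on [2:c]
sources: [0:c, 1:d]
N(rest) = Σ N(rest − s) over sources s of rest; N(one piece) = 1:
  size 1 → [3]=1  [4]=1
  size 2 → [1,3]=1  [2,4]=1  [3,4]=2
  size 3 → [0,2,4]=1  [1,3,4]=3  [2,3,4]=3
  first=0(c) contributes 6
  first=1(d) contributes 4
|[w]| = 10

10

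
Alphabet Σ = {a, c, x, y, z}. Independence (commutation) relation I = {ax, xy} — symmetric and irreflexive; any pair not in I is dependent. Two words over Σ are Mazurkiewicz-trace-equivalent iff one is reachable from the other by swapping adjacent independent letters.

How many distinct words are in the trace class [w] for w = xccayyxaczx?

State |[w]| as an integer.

5

drop 0:x onto floor
drop 1:c onto {0:x}
drop 2:c onto {1:c}
drop 3:a onto {2:c}
drop 4:y onto {3:a}
drop 5:y onto {4:y}
drop 6:x onto {2:c}
drop 7:a onto {5:y}
drop 8:c onto {6:x, 7:a}
drop 9:z onto {8:c}
drop 10:x onto {9:z}
ground layer = {0:x}
drop-orders for the pieces not yet dropped (sum over which currently-grounded one goes next):
  1 to go: {10} 1
  2 to go: {9,10} 1
  3 to go: {8,9,10} 1
  4 to go: {6,8,9,10} 1  {7,8,9,10} 1
  5 to go: {5,7,8,9,10} 1  {6,7,8,9,10} 2
  6 to go: {4,5,7,8,9,10} 1  {5,6,7,8,9,10} 3
  7 to go: {3,4,5,7,8,9,10} 1  {4,5,6,7,8,9,10} 4
  8 to go: {3,4,5,6,7,8,9,10} 5
  9 to go: {2,3,4,5,6,7,8,9,10} 5
  if 0:x drops first: 5 orders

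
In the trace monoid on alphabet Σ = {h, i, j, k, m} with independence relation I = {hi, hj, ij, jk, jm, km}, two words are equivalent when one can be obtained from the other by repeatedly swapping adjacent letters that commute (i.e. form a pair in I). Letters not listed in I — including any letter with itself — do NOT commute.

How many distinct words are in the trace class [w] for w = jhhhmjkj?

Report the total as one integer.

#0=j has no predecessor
#1=h has no predecessor
#2=h depends on [1:h]
#3=h depends on [2:h]
#4=m depends on [3:h]
#5=j depends on [0:j]
#6=k depends on [3:h]
#7=j depends on [5:j]
sources: [0:j, 1:h]
N(rest) = Σ N(rest − s) over sources s of rest; N(one piece) = 1:
  size 1 → [4]=1  [6]=1  [7]=1
  size 2 → [4,6]=2  [4,7]=2  [5,7]=1  [6,7]=2
  size 3 → [0,5,7]=1  [3,4,6]=2  [4,5,7]=3  [4,6,7]=6  [5,6,7]=3
  size 4 → [0,4,5,7]=4  [0,5,6,7]=4  [2,3,4,6]=2  [3,4,6,7]=8  [4,5,6,7]=12
  size 5 → [0,4,5,6,7]=20  [1,2,3,4,6]=2  [2,3,4,6,7]=10  [3,4,5,6,7]=20
  size 6 → [0,3,4,5,6,7]=40  [1,2,3,4,6,7]=12  [2,3,4,5,6,7]=30
  first=0(j) contributes 42
  first=1(h) contributes 70
|[w]| = 112

112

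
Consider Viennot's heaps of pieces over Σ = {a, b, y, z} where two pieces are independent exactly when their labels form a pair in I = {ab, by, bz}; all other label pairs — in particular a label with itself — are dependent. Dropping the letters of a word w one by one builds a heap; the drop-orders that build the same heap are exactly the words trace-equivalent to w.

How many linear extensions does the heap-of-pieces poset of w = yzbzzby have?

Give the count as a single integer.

drop 0:y onto floor
drop 1:z onto {0:y}
drop 2:b onto floor
drop 3:z onto {1:z}
drop 4:z onto {3:z}
drop 5:b onto {2:b}
drop 6:y onto {4:z}
ground layer = {0:y, 2:b}
drop-orders for the pieces not yet dropped (sum over which currently-grounded one goes next):
  1 to go: {5} 1  {6} 1
  2 to go: {2,5} 1  {4,6} 1  {5,6} 2
  3 to go: {2,5,6} 3  {3,4,6} 1  {4,5,6} 3
  4 to go: {1,3,4,6} 1  {2,4,5,6} 6  {3,4,5,6} 4
  5 to go: {0,1,3,4,6} 1  {1,3,4,5,6} 5  {2,3,4,5,6} 10
  if 0:y drops first: 15 orders
  if 2:b drops first: 6 orders
heap linearizations: 21

21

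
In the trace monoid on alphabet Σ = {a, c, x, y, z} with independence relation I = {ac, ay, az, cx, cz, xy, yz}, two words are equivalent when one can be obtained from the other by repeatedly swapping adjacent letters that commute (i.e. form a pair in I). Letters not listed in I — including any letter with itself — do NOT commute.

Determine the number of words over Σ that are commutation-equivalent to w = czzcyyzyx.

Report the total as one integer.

126

drop 0:c onto floor
drop 1:z onto floor
drop 2:z onto {1:z}
drop 3:c onto {0:c}
drop 4:y onto {3:c}
drop 5:y onto {4:y}
drop 6:z onto {2:z}
drop 7:y onto {5:y}
drop 8:x onto {6:z}
ground layer = {0:c, 1:z}
drop-orders for the pieces not yet dropped (sum over which currently-grounded one goes next):
  1 to go: {7} 1  {8} 1
  2 to go: {5,7} 1  {6,8} 1  {7,8} 2
  3 to go: {2,6,8} 1  {4,5,7} 1  {5,7,8} 3  {6,7,8} 3
  4 to go: {1,2,6,8} 1  {2,6,7,8} 4  {3,4,5,7} 1  {4,5,7,8} 4  {5,6,7,8} 6
  5 to go: {0,3,4,5,7} 1  {1,2,6,7,8} 5  {2,5,6,7,8} 10  {3,4,5,7,8} 5  {4,5,6,7,8} 10
  6 to go: {0,3,4,5,7,8} 6  {1,2,5,6,7,8} 15  {2,4,5,6,7,8} 20  {3,4,5,6,7,8} 15
  7 to go: {0,3,4,5,6,7,8} 21  {1,2,4,5,6,7,8} 35  {2,3,4,5,6,7,8} 35
  if 0:c drops first: 70 orders
  if 1:z drops first: 56 orders
heap linearizations: 126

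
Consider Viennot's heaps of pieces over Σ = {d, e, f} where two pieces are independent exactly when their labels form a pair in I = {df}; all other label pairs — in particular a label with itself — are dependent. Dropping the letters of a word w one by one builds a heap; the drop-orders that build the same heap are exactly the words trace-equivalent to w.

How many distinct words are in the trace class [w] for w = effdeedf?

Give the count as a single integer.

piece 0:e — minimal
piece 1:f rests on {0:e}
piece 2:f rests on {1:f}
piece 3:d rests on {0:e}
piece 4:e rests on {2:f, 3:d}
piece 5:e rests on {4:e}
piece 6:d rests on {5:e}
piece 7:f rests on {5:e}
minimal pieces: {0:e}
ways to finish when only these pieces remain (= sum over removing one remaining piece with nothing left below it):
  1 left: {6}→1  {7}→1
  2 left: {6,7}→2
  3 left: {5,6,7}→2
  4 left: {4,5,6,7}→2
  5 left: {2,4,5,6,7}→2  {3,4,5,6,7}→2
  6 left: {1,2,4,5,6,7}→2  {2,3,4,5,6,7}→4
  placing 0:e first → 6 extensions

6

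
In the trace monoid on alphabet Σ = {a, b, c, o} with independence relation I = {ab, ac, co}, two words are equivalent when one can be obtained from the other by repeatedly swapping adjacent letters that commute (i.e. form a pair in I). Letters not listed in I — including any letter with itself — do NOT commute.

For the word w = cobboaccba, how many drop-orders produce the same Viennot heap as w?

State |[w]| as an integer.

piece 0:c — minimal
piece 1:o — minimal
piece 2:b rests on {0:c, 1:o}
piece 3:b rests on {2:b}
piece 4:o rests on {3:b}
piece 5:a rests on {4:o}
piece 6:c rests on {3:b}
piece 7:c rests on {6:c}
piece 8:b rests on {4:o, 7:c}
piece 9:a rests on {5:a}
minimal pieces: {0:c, 1:o}
ways to finish when only these pieces remain (= sum over removing one remaining piece with nothing left below it):
  1 left: {8}→1  {9}→1
  2 left: {5,9}→1  {7,8}→1  {8,9}→2
  3 left: {5,8,9}→3  {6,7,8}→1  {7,8,9}→3
  4 left: {4,5,8,9}→3  {5,7,8,9}→6  {6,7,8,9}→4
  5 left: {4,5,7,8,9}→9  {5,6,7,8,9}→10
  6 left: {4,5,6,7,8,9}→19
  7 left: {3,4,5,6,7,8,9}→19
  8 left: {2,3,4,5,6,7,8,9}→19
  placing 0:c first → 19 extensions
  placing 1:o first → 19 extensions
total linear extensions = 38

38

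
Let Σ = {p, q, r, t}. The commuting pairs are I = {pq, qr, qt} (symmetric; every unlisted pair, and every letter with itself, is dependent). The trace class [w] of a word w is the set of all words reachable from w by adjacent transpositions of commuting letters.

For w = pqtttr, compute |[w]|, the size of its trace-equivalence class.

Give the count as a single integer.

6

drop 0:p onto floor
drop 1:q onto floor
drop 2:t onto {0:p}
drop 3:t onto {2:t}
drop 4:t onto {3:t}
drop 5:r onto {4:t}
ground layer = {0:p, 1:q}
drop-orders for the pieces not yet dropped (sum over which currently-grounded one goes next):
  1 to go: {1} 1  {5} 1
  2 to go: {1,5} 2  {4,5} 1
  3 to go: {1,4,5} 3  {3,4,5} 1
  4 to go: {1,3,4,5} 4  {2,3,4,5} 1
  if 0:p drops first: 5 orders
  if 1:q drops first: 1 orders
heap linearizations: 6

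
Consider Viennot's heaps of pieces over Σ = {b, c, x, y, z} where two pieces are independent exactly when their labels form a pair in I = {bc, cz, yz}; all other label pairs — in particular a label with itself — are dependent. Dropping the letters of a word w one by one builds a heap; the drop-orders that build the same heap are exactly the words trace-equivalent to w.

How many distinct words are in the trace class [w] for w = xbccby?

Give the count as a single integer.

6

piece 0:x — minimal
piece 1:b rests on {0:x}
piece 2:c rests on {0:x}
piece 3:c rests on {2:c}
piece 4:b rests on {1:b}
piece 5:y rests on {3:c, 4:b}
minimal pieces: {0:x}
ways to finish when only these pieces remain (= sum over removing one remaining piece with nothing left below it):
  1 left: {5}→1
  2 left: {3,5}→1  {4,5}→1
  3 left: {1,4,5}→1  {2,3,5}→1  {3,4,5}→2
  4 left: {1,3,4,5}→3  {2,3,4,5}→3
  placing 0:x first → 6 extensions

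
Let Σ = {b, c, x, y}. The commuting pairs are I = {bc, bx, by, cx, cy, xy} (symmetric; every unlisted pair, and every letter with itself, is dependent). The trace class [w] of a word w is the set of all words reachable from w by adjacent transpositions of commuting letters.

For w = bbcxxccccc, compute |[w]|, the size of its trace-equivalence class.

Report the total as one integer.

piece 0:b — minimal
piece 1:b rests on {0:b}
piece 2:c — minimal
piece 3:x — minimal
piece 4:x rests on {3:x}
piece 5:c rests on {2:c}
piece 6:c rests on {5:c}
piece 7:c rests on {6:c}
piece 8:c rests on {7:c}
piece 9:c rests on {8:c}
minimal pieces: {0:b, 2:c, 3:x}
ways to finish when only these pieces remain (= sum over removing one remaining piece with nothing left below it):
  1 left: {1}→1  {4}→1  {9}→1
  2 left: {0,1}→1  {1,4}→2  {1,9}→2  {3,4}→1  {4,9}→2  {8,9}→1
  3 left: {0,1,4}→3  {0,1,9}→3  {1,3,4}→3  {1,4,9}→6  {1,8,9}→3  {3,4,9}→3  {4,8,9}→3  {7,8,9}→1
  4 left: {0,1,3,4}→6  {0,1,4,9}→12  {0,1,8,9}→6  {1,3,4,9}→12  {1,4,8,9}→12  {1,7,8,9}→4  {3,4,8,9}→6  {4,7,8,9}→4  {6,7,8,9}→1
  5 left: {0,1,3,4,9}→30  {0,1,4,8,9}→30  {0,1,7,8,9}→10  {1,3,4,8,9}→30  {1,4,7,8,9}→20  {1,6,7,8,9}→5  {3,4,7,8,9}→10  {4,6,7,8,9}→5  {5,6,7,8,9}→1
  6 left: {0,1,3,4,8,9}→90  {0,1,4,7,8,9}→60  {0,1,6,7,8,9}→15  {1,3,4,7,8,9}→60  {1,4,6,7,8,9}→30  {1,5,6,7,8,9}→6  {2,5,6,7,8,9}→1  {3,4,6,7,8,9}→15  {4,5,6,7,8,9}→6
  7 left: {0,1,3,4,7,8,9}→210  {0,1,4,6,7,8,9}→105  {0,1,5,6,7,8,9}→21  {1,2,5,6,7,8,9}→7  {1,3,4,6,7,8,9}→105  {1,4,5,6,7,8,9}→42  {2,4,5,6,7,8,9}→7  {3,4,5,6,7,8,9}→21
  8 left: {0,1,2,5,6,7,8,9}→28  {0,1,3,4,6,7,8,9}→420  {0,1,4,5,6,7,8,9}→168  {1,2,4,5,6,7,8,9}→56  {1,3,4,5,6,7,8,9}→168  {2,3,4,5,6,7,8,9}→28
  placing 0:b first → 252 extensions
  placing 2:c first → 756 extensions
  placing 3:x first → 252 extensions
total linear extensions = 1260

1260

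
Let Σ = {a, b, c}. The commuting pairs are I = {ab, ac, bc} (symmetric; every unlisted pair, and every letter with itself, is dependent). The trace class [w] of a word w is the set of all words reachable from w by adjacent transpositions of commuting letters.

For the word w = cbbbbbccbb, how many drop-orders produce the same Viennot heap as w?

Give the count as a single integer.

120

drop 0:c onto floor
drop 1:b onto floor
drop 2:b onto {1:b}
drop 3:b onto {2:b}
drop 4:b onto {3:b}
drop 5:b onto {4:b}
drop 6:c onto {0:c}
drop 7:c onto {6:c}
drop 8:b onto {5:b}
drop 9:b onto {8:b}
ground layer = {0:c, 1:b}
drop-orders for the pieces not yet dropped (sum over which currently-grounded one goes next):
  1 to go: {7} 1  {9} 1
  2 to go: {6,7} 1  {7,9} 2  {8,9} 1
  3 to go: {0,6,7} 1  {5,8,9} 1  {6,7,9} 3  {7,8,9} 3
  4 to go: {0,6,7,9} 4  {4,5,8,9} 1  {5,7,8,9} 4  {6,7,8,9} 6
  5 to go: {0,6,7,8,9} 10  {3,4,5,8,9} 1  {4,5,7,8,9} 5  {5,6,7,8,9} 10
  6 to go: {0,5,6,7,8,9} 20  {2,3,4,5,8,9} 1  {3,4,5,7,8,9} 6  {4,5,6,7,8,9} 15
  7 to go: {0,4,5,6,7,8,9} 35  {1,2,3,4,5,8,9} 1  {2,3,4,5,7,8,9} 7  {3,4,5,6,7,8,9} 21
  8 to go: {0,3,4,5,6,7,8,9} 56  {1,2,3,4,5,7,8,9} 8  {2,3,4,5,6,7,8,9} 28
  if 0:c drops first: 36 orders
  if 1:b drops first: 84 orders
heap linearizations: 120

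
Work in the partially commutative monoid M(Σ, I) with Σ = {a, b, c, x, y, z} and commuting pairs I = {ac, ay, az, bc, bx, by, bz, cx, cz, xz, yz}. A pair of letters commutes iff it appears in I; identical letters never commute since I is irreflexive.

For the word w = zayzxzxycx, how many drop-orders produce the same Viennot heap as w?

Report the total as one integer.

0(z) covers ∅
1(a) covers ∅
2(y) covers ∅
3(z) covers 0:z
4(x) covers 1:a, 2:y
5(z) covers 3:z
6(x) covers 4:x
7(y) covers 6:x
8(c) covers 7:y
9(x) covers 7:y
floor of heap: 0:z, 1:a, 2:y
completions by unplaced set U, small U first (add the entries for U minus each lowest piece of U):
  |U|=1: {5}:1  {8}:1  {9}:1
  |U|=2: {3,5}:1  {5,8}:2  {5,9}:2  {8,9}:2
  |U|=3: {0,3,5}:1  {3,5,8}:3  {3,5,9}:3  {5,8,9}:6  {7,8,9}:2
  |U|=4: {0,3,5,8}:4  {0,3,5,9}:4  {3,5,8,9}:12  {5,7,8,9}:8  {6,7,8,9}:2
  |U|=5: {0,3,5,8,9}:20  {3,5,7,8,9}:20  {4,6,7,8,9}:2  {5,6,7,8,9}:10
  |U|=6: {0,3,5,7,8,9}:40  {1,4,6,7,8,9}:2  {2,4,6,7,8,9}:2  {3,5,6,7,8,9}:30  {4,5,6,7,8,9}:12
  |U|=7: {0,3,5,6,7,8,9}:70  {1,2,4,6,7,8,9}:4  {1,4,5,6,7,8,9}:14  {2,4,5,6,7,8,9}:14  {3,4,5,6,7,8,9}:42
  |U|=8: {0,3,4,5,6,7,8,9}:112  {1,2,4,5,6,7,8,9}:32  {1,3,4,5,6,7,8,9}:56  {2,3,4,5,6,7,8,9}:56
  start at 0(z): 144
  start at 1(a): 168
  start at 2(y): 168
sum over floor = 480

480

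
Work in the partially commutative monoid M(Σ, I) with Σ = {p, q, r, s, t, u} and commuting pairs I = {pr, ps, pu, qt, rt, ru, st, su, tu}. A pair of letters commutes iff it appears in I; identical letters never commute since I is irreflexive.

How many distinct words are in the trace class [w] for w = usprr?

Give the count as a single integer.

0(u) covers ∅
1(s) covers ∅
2(p) covers ∅
3(r) covers 1:s
4(r) covers 3:r
floor of heap: 0:u, 1:s, 2:p
completions by unplaced set U, small U first (add the entries for U minus each lowest piece of U):
  |U|=1: {0}:1  {2}:1  {4}:1
  |U|=2: {0,2}:2  {0,4}:2  {2,4}:2  {3,4}:1
  |U|=3: {0,2,4}:6  {0,3,4}:3  {1,3,4}:1  {2,3,4}:3
  start at 0(u): 4
  start at 1(s): 12
  start at 2(p): 4
sum over floor = 20

20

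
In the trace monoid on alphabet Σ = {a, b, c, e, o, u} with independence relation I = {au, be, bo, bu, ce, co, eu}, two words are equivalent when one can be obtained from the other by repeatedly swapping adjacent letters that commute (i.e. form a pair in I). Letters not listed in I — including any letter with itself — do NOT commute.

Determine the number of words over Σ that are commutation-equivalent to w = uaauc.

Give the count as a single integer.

piece 0:u — minimal
piece 1:a — minimal
piece 2:a rests on {1:a}
piece 3:u rests on {0:u}
piece 4:c rests on {2:a, 3:u}
minimal pieces: {0:u, 1:a}
ways to finish when only these pieces remain (= sum over removing one remaining piece with nothing left below it):
  1 left: {4}→1
  2 left: {2,4}→1  {3,4}→1
  3 left: {0,3,4}→1  {1,2,4}→1  {2,3,4}→2
  placing 0:u first → 3 extensions
  placing 1:a first → 3 extensions
total linear extensions = 6

6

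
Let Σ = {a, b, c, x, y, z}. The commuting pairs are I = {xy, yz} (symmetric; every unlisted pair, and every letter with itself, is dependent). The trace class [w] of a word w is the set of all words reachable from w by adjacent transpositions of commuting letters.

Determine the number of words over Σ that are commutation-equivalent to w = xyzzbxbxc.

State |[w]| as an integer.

4

0(x) covers ∅
1(y) covers ∅
2(z) covers 0:x
3(z) covers 2:z
4(b) covers 1:y, 3:z
5(x) covers 4:b
6(b) covers 5:x
7(x) covers 6:b
8(c) covers 7:x
floor of heap: 0:x, 1:y
completions by unplaced set U, small U first (add the entries for U minus each lowest piece of U):
  |U|=1: {8}:1
  |U|=2: {7,8}:1
  |U|=3: {6,7,8}:1
  |U|=4: {5,6,7,8}:1
  |U|=5: {4,5,6,7,8}:1
  |U|=6: {1,4,5,6,7,8}:1  {3,4,5,6,7,8}:1
  |U|=7: {1,3,4,5,6,7,8}:2  {2,3,4,5,6,7,8}:1
  start at 0(x): 3
  start at 1(y): 1
sum over floor = 4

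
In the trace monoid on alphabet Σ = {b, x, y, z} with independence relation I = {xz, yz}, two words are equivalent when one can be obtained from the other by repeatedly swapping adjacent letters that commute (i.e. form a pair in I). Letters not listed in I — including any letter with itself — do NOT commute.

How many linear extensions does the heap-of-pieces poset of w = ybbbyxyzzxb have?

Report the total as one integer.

0(y) covers ∅
1(b) covers 0:y
2(b) covers 1:b
3(b) covers 2:b
4(y) covers 3:b
5(x) covers 4:y
6(y) covers 5:x
7(z) covers 3:b
8(z) covers 7:z
9(x) covers 6:y
10(b) covers 8:z, 9:x
floor of heap: 0:y
completions by unplaced set U, small U first (add the entries for U minus each lowest piece of U):
  |U|=1: {10}:1
  |U|=2: {8,10}:1  {9,10}:1
  |U|=3: {6,9,10}:1  {7,8,10}:1  {8,9,10}:2
  |U|=4: {5,6,9,10}:1  {6,8,9,10}:3  {7,8,9,10}:3
  |U|=5: {4,5,6,9,10}:1  {5,6,8,9,10}:4  {6,7,8,9,10}:6
  |U|=6: {4,5,6,8,9,10}:5  {5,6,7,8,9,10}:10
  |U|=7: {4,5,6,7,8,9,10}:15
  |U|=8: {3,4,5,6,7,8,9,10}:15
  |U|=9: {2,3,4,5,6,7,8,9,10}:15
  start at 0(y): 15

15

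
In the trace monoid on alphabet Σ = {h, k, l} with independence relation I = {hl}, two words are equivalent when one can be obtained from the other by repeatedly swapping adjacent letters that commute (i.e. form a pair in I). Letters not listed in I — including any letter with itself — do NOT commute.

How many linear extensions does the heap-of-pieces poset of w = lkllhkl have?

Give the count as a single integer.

drop 0:l onto floor
drop 1:k onto {0:l}
drop 2:l onto {1:k}
drop 3:l onto {2:l}
drop 4:h onto {1:k}
drop 5:k onto {3:l, 4:h}
drop 6:l onto {5:k}
ground layer = {0:l}
drop-orders for the pieces not yet dropped (sum over which currently-grounded one goes next):
  1 to go: {6} 1
  2 to go: {5,6} 1
  3 to go: {3,5,6} 1  {4,5,6} 1
  4 to go: {2,3,5,6} 1  {3,4,5,6} 2
  5 to go: {2,3,4,5,6} 3
  if 0:l drops first: 3 orders

3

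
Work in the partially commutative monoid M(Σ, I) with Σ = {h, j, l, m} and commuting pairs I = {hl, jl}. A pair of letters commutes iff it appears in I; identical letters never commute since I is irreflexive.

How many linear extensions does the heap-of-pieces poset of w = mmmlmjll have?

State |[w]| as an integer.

3

drop 0:m onto floor
drop 1:m onto {0:m}
drop 2:m onto {1:m}
drop 3:l onto {2:m}
drop 4:m onto {3:l}
drop 5:j onto {4:m}
drop 6:l onto {4:m}
drop 7:l onto {6:l}
ground layer = {0:m}
drop-orders for the pieces not yet dropped (sum over which currently-grounded one goes next):
  1 to go: {5} 1  {7} 1
  2 to go: {5,7} 2  {6,7} 1
  3 to go: {5,6,7} 3
  4 to go: {4,5,6,7} 3
  5 to go: {3,4,5,6,7} 3
  6 to go: {2,3,4,5,6,7} 3
  if 0:m drops first: 3 orders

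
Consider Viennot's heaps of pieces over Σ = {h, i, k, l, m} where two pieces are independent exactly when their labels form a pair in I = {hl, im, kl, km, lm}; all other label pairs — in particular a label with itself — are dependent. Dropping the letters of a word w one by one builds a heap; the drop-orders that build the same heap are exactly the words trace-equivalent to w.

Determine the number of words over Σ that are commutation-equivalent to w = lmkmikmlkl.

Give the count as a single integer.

1440

0(l) covers ∅
1(m) covers ∅
2(k) covers ∅
3(m) covers 1:m
4(i) covers 0:l, 2:k
5(k) covers 4:i
6(m) covers 3:m
7(l) covers 4:i
8(k) covers 5:k
9(l) covers 7:l
floor of heap: 0:l, 1:m, 2:k
completions by unplaced set U, small U first (add the entries for U minus each lowest piece of U):
  |U|=1: {6}:1  {8}:1  {9}:1
  |U|=2: {3,6}:1  {5,8}:1  {6,8}:2  {6,9}:2  {7,9}:1  {8,9}:2
  |U|=3: {1,3,6}:1  {3,6,8}:3  {3,6,9}:3  {5,6,8}:3  {5,8,9}:3  {6,7,9}:3  {6,8,9}:6  {7,8,9}:3
  |U|=4: {1,3,6,8}:4  {1,3,6,9}:4  {3,5,6,8}:6  {3,6,7,9}:6  {3,6,8,9}:12  {5,6,8,9}:12  {5,7,8,9}:6  {6,7,8,9}:12
  |U|=5: {1,3,5,6,8}:10  {1,3,6,7,9}:10  {1,3,6,8,9}:20  {3,5,6,8,9}:30  {3,6,7,8,9}:30  {4,5,7,8,9}:6  {5,6,7,8,9}:30
  |U|=6: {0,4,5,7,8,9}:6  {1,3,5,6,8,9}:60  {1,3,6,7,8,9}:60  {2,4,5,7,8,9}:6  {3,5,6,7,8,9}:90  {4,5,6,7,8,9}:36
  |U|=7: {0,2,4,5,7,8,9}:12  {0,4,5,6,7,8,9}:42  {1,3,5,6,7,8,9}:210  {2,4,5,6,7,8,9}:42  {3,4,5,6,7,8,9}:126
  |U|=8: {0,2,4,5,6,7,8,9}:96  {0,3,4,5,6,7,8,9}:168  {1,3,4,5,6,7,8,9}:336  {2,3,4,5,6,7,8,9}:168
  start at 0(l): 504
  start at 1(m): 432
  start at 2(k): 504
sum over floor = 1440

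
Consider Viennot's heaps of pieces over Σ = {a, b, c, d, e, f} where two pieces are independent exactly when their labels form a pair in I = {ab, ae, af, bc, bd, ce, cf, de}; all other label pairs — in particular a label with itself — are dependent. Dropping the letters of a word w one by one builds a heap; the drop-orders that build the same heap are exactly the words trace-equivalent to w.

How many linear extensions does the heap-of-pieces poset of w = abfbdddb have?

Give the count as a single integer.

drop 0:a onto floor
drop 1:b onto floor
drop 2:f onto {1:b}
drop 3:b onto {2:f}
drop 4:d onto {0:a, 2:f}
drop 5:d onto {4:d}
drop 6:d onto {5:d}
drop 7:b onto {3:b}
ground layer = {0:a, 1:b}
drop-orders for the pieces not yet dropped (sum over which currently-grounded one goes next):
  1 to go: {6} 1  {7} 1
  2 to go: {3,7} 1  {5,6} 1  {6,7} 2
  3 to go: {3,6,7} 3  {4,5,6} 1  {5,6,7} 3
  4 to go: {0,4,5,6} 1  {3,5,6,7} 6  {4,5,6,7} 4
  5 to go: {0,4,5,6,7} 5  {3,4,5,6,7} 10
  6 to go: {0,3,4,5,6,7} 15  {2,3,4,5,6,7} 10
  if 0:a drops first: 10 orders
  if 1:b drops first: 25 orders
heap linearizations: 35

35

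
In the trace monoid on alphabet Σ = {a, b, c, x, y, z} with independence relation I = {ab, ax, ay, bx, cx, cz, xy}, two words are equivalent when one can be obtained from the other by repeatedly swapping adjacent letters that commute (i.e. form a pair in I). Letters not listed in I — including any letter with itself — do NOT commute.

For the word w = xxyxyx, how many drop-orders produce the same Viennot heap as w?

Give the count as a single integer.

15

#0=x has no predecessor
#1=x depends on [0:x]
#2=y has no predecessor
#3=x depends on [1:x]
#4=y depends on [2:y]
#5=x depends on [3:x]
sources: [0:x, 2:y]
N(rest) = Σ N(rest − s) over sources s of rest; N(one piece) = 1:
  size 1 → [4]=1  [5]=1
  size 2 → [2,4]=1  [3,5]=1  [4,5]=2
  size 3 → [1,3,5]=1  [2,4,5]=3  [3,4,5]=3
  size 4 → [0,1,3,5]=1  [1,3,4,5]=4  [2,3,4,5]=6
  first=0(x) contributes 10
  first=2(y) contributes 5
|[w]| = 15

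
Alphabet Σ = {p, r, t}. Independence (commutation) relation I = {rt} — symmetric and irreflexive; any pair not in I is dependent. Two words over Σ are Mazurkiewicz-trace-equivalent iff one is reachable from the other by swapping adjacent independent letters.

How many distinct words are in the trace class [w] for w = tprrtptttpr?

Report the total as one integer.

3

piece 0:t — minimal
piece 1:p rests on {0:t}
piece 2:r rests on {1:p}
piece 3:r rests on {2:r}
piece 4:t rests on {1:p}
piece 5:p rests on {3:r, 4:t}
piece 6:t rests on {5:p}
piece 7:t rests on {6:t}
piece 8:t rests on {7:t}
piece 9:p rests on {8:t}
piece 10:r rests on {9:p}
minimal pieces: {0:t}
ways to finish when only these pieces remain (= sum over removing one remaining piece with nothing left below it):
  1 left: {10}→1
  2 left: {9,10}→1
  3 left: {8,9,10}→1
  4 left: {7,8,9,10}→1
  5 left: {6,7,8,9,10}→1
  6 left: {5,6,7,8,9,10}→1
  7 left: {3,5,6,7,8,9,10}→1  {4,5,6,7,8,9,10}→1
  8 left: {2,3,5,6,7,8,9,10}→1  {3,4,5,6,7,8,9,10}→2
  9 left: {2,3,4,5,6,7,8,9,10}→3
  placing 0:t first → 3 extensions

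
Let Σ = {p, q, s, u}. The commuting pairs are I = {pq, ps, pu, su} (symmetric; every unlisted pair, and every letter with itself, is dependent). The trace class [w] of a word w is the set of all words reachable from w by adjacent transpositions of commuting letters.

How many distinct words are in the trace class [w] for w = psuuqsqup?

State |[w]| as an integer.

108

drop 0:p onto floor
drop 1:s onto floor
drop 2:u onto floor
drop 3:u onto {2:u}
drop 4:q onto {1:s, 3:u}
drop 5:s onto {4:q}
drop 6:q onto {5:s}
drop 7:u onto {6:q}
drop 8:p onto {0:p}
ground layer = {0:p, 1:s, 2:u}
drop-orders for the pieces not yet dropped (sum over which currently-grounded one goes next):
  1 to go: {7} 1  {8} 1
  2 to go: {0,8} 1  {6,7} 1  {7,8} 2
  3 to go: {0,7,8} 3  {5,6,7} 1  {6,7,8} 3
  4 to go: {0,6,7,8} 6  {4,5,6,7} 1  {5,6,7,8} 4
  5 to go: {0,5,6,7,8} 10  {1,4,5,6,7} 1  {3,4,5,6,7} 1  {4,5,6,7,8} 5
  6 to go: {0,4,5,6,7,8} 15  {1,3,4,5,6,7} 2  {1,4,5,6,7,8} 6  {2,3,4,5,6,7} 1  {3,4,5,6,7,8} 6
  7 to go: {0,1,4,5,6,7,8} 21  {0,3,4,5,6,7,8} 21  {1,2,3,4,5,6,7} 3  {1,3,4,5,6,7,8} 14  {2,3,4,5,6,7,8} 7
  if 0:p drops first: 24 orders
  if 1:s drops first: 28 orders
  if 2:u drops first: 56 orders
heap linearizations: 108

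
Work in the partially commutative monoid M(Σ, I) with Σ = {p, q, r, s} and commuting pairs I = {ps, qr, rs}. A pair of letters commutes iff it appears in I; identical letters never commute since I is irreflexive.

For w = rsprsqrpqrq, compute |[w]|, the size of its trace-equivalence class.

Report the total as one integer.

piece 0:r — minimal
piece 1:s — minimal
piece 2:p rests on {0:r}
piece 3:r rests on {2:p}
piece 4:s rests on {1:s}
piece 5:q rests on {2:p, 4:s}
piece 6:r rests on {3:r}
piece 7:p rests on {5:q, 6:r}
piece 8:q rests on {7:p}
piece 9:r rests on {7:p}
piece 10:q rests on {8:q}
minimal pieces: {0:r, 1:s}
ways to finish when only these pieces remain (= sum over removing one remaining piece with nothing left below it):
  1 left: {9}→1  {10}→1
  2 left: {8,10}→1  {9,10}→2
  3 left: {8,9,10}→3
  4 left: {7,8,9,10}→3
  5 left: {5,7,8,9,10}→3  {6,7,8,9,10}→3
  6 left: {3,6,7,8,9,10}→3  {4,5,7,8,9,10}→3  {5,6,7,8,9,10}→6
  7 left: {1,4,5,7,8,9,10}→3  {3,5,6,7,8,9,10}→9  {4,5,6,7,8,9,10}→9
  8 left: {1,4,5,6,7,8,9,10}→12  {2,3,5,6,7,8,9,10}→9  {3,4,5,6,7,8,9,10}→18
  9 left: {0,2,3,5,6,7,8,9,10}→9  {1,3,4,5,6,7,8,9,10}→30  {2,3,4,5,6,7,8,9,10}→27
  placing 0:r first → 57 extensions
  placing 1:s first → 36 extensions
total linear extensions = 93

93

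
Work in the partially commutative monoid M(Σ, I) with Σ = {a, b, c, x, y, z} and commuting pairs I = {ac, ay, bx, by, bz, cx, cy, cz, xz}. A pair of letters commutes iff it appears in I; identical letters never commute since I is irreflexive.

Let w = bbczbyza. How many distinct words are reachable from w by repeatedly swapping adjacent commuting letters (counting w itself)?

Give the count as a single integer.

35

0(b) covers ∅
1(b) covers 0:b
2(c) covers 1:b
3(z) covers ∅
4(b) covers 2:c
5(y) covers 3:z
6(z) covers 5:y
7(a) covers 4:b, 6:z
floor of heap: 0:b, 3:z
completions by unplaced set U, small U first (add the entries for U minus each lowest piece of U):
  |U|=1: {7}:1
  |U|=2: {4,7}:1  {6,7}:1
  |U|=3: {2,4,7}:1  {4,6,7}:2  {5,6,7}:1
  |U|=4: {1,2,4,7}:1  {2,4,6,7}:3  {3,5,6,7}:1  {4,5,6,7}:3
  |U|=5: {0,1,2,4,7}:1  {1,2,4,6,7}:4  {2,4,5,6,7}:6  {3,4,5,6,7}:4
  |U|=6: {0,1,2,4,6,7}:5  {1,2,4,5,6,7}:10  {2,3,4,5,6,7}:10
  start at 0(b): 20
  start at 3(z): 15
sum over floor = 35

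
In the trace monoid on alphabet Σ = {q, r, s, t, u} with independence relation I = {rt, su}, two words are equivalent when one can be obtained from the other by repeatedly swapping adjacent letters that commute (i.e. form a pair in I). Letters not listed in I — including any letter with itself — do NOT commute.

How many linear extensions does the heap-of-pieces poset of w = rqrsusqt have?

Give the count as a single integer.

3

piece 0:r — minimal
piece 1:q rests on {0:r}
piece 2:r rests on {1:q}
piece 3:s rests on {2:r}
piece 4:u rests on {2:r}
piece 5:s rests on {3:s}
piece 6:q rests on {4:u, 5:s}
piece 7:t rests on {6:q}
minimal pieces: {0:r}
ways to finish when only these pieces remain (= sum over removing one remaining piece with nothing left below it):
  1 left: {7}→1
  2 left: {6,7}→1
  3 left: {4,6,7}→1  {5,6,7}→1
  4 left: {3,5,6,7}→1  {4,5,6,7}→2
  5 left: {3,4,5,6,7}→3
  6 left: {2,3,4,5,6,7}→3
  placing 0:r first → 3 extensions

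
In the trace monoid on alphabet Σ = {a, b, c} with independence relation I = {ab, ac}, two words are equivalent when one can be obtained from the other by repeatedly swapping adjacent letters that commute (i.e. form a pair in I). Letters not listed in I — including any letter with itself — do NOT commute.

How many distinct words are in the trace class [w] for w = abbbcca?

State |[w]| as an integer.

drop 0:a onto floor
drop 1:b onto floor
drop 2:b onto {1:b}
drop 3:b onto {2:b}
drop 4:c onto {3:b}
drop 5:c onto {4:c}
drop 6:a onto {0:a}
ground layer = {0:a, 1:b}
drop-orders for the pieces not yet dropped (sum over which currently-grounded one goes next):
  1 to go: {5} 1  {6} 1
  2 to go: {0,6} 1  {4,5} 1  {5,6} 2
  3 to go: {0,5,6} 3  {3,4,5} 1  {4,5,6} 3
  4 to go: {0,4,5,6} 6  {2,3,4,5} 1  {3,4,5,6} 4
  5 to go: {0,3,4,5,6} 10  {1,2,3,4,5} 1  {2,3,4,5,6} 5
  if 0:a drops first: 6 orders
  if 1:b drops first: 15 orders
heap linearizations: 21

21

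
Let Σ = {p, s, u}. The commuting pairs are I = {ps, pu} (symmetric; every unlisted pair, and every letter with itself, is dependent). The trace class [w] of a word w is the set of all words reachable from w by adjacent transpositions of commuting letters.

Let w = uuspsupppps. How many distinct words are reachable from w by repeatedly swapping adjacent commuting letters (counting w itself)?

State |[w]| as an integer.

462

#0=u has no predecessor
#1=u depends on [0:u]
#2=s depends on [1:u]
#3=p has no predecessor
#4=s depends on [2:s]
#5=u depends on [4:s]
#6=p depends on [3:p]
#7=p depends on [6:p]
#8=p depends on [7:p]
#9=p depends on [8:p]
#10=s depends on [5:u]
sources: [0:u, 3:p]
N(rest) = Σ N(rest − s) over sources s of rest; N(one piece) = 1:
  size 1 → [9]=1  [10]=1
  size 2 → [5,10]=1  [8,9]=1  [9,10]=2
  size 3 → [4,5,10]=1  [5,9,10]=3  [7,8,9]=1  [8,9,10]=3
  size 4 → [2,4,5,10]=1  [4,5,9,10]=4  [5,8,9,10]=6  [6,7,8,9]=1  [7,8,9,10]=4
  size 5 → [1,2,4,5,10]=1  [2,4,5,9,10]=5  [3,6,7,8,9]=1  [4,5,8,9,10]=10  [5,7,8,9,10]=10  [6,7,8,9,10]=5
  size 6 → [0,1,2,4,5,10]=1  [1,2,4,5,9,10]=6  [2,4,5,8,9,10]=15  [3,6,7,8,9,10]=6  [4,5,7,8,9,10]=20  [5,6,7,8,9,10]=15
  size 7 → [0,1,2,4,5,9,10]=7  [1,2,4,5,8,9,10]=21  [2,4,5,7,8,9,10]=35  [3,5,6,7,8,9,10]=21  [4,5,6,7,8,9,10]=35
  size 8 → [0,1,2,4,5,8,9,10]=28  [1,2,4,5,7,8,9,10]=56  [2,4,5,6,7,8,9,10]=70  [3,4,5,6,7,8,9,10]=56
  size 9 → [0,1,2,4,5,7,8,9,10]=84  [1,2,4,5,6,7,8,9,10]=126  [2,3,4,5,6,7,8,9,10]=126
  first=0(u) contributes 252
  first=3(p) contributes 210
|[w]| = 462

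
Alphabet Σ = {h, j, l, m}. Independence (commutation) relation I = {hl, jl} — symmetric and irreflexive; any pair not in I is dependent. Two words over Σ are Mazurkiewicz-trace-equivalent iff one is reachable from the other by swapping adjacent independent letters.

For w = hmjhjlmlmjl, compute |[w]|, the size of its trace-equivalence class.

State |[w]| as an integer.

#0=h has no predecessor
#1=m depends on [0:h]
#2=j depends on [1:m]
#3=h depends on [2:j]
#4=j depends on [3:h]
#5=l depends on [1:m]
#6=m depends on [4:j, 5:l]
#7=l depends on [6:m]
#8=m depends on [7:l]
#9=j depends on [8:m]
#10=l depends on [8:m]
sources: [0:h]
N(rest) = Σ N(rest − s) over sources s of rest; N(one piece) = 1:
  size 1 → [9]=1  [10]=1
  size 2 → [9,10]=2
  size 3 → [8,9,10]=2
  size 4 → [7,8,9,10]=2
  size 5 → [6,7,8,9,10]=2
  size 6 → [4,6,7,8,9,10]=2  [5,6,7,8,9,10]=2
  size 7 → [3,4,6,7,8,9,10]=2  [4,5,6,7,8,9,10]=4
  size 8 → [2,3,4,6,7,8,9,10]=2  [3,4,5,6,7,8,9,10]=6
  size 9 → [2,3,4,5,6,7,8,9,10]=8
  first=0(h) contributes 8

8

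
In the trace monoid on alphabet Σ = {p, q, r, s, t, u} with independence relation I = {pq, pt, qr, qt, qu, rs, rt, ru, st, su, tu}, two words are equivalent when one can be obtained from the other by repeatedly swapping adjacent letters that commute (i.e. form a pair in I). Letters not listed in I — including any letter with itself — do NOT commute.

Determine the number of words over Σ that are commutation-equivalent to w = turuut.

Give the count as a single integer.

drop 0:t onto floor
drop 1:u onto floor
drop 2:r onto floor
drop 3:u onto {1:u}
drop 4:u onto {3:u}
drop 5:t onto {0:t}
ground layer = {0:t, 1:u, 2:r}
drop-orders for the pieces not yet dropped (sum over which currently-grounded one goes next):
  1 to go: {2} 1  {4} 1  {5} 1
  2 to go: {0,5} 1  {2,4} 2  {2,5} 2  {3,4} 1  {4,5} 2
  3 to go: {0,2,5} 3  {0,4,5} 3  {1,3,4} 1  {2,3,4} 3  {2,4,5} 6  {3,4,5} 3
  4 to go: {0,2,4,5} 12  {0,3,4,5} 6  {1,2,3,4} 4  {1,3,4,5} 4  {2,3,4,5} 12
  if 0:t drops first: 20 orders
  if 1:u drops first: 30 orders
  if 2:r drops first: 10 orders
heap linearizations: 60

60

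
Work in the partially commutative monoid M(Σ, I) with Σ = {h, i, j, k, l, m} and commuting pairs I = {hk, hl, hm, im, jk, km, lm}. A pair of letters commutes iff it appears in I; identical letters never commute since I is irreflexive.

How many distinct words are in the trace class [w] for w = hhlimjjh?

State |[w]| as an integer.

piece 0:h — minimal
piece 1:h rests on {0:h}
piece 2:l — minimal
piece 3:i rests on {1:h, 2:l}
piece 4:m — minimal
piece 5:j rests on {3:i, 4:m}
piece 6:j rests on {5:j}
piece 7:h rests on {6:j}
minimal pieces: {0:h, 2:l, 4:m}
ways to finish when only these pieces remain (= sum over removing one remaining piece with nothing left below it):
  1 left: {7}→1
  2 left: {6,7}→1
  3 left: {5,6,7}→1
  4 left: {3,5,6,7}→1  {4,5,6,7}→1
  5 left: {1,3,5,6,7}→1  {2,3,5,6,7}→1  {3,4,5,6,7}→2
  6 left: {0,1,3,5,6,7}→1  {1,2,3,5,6,7}→2  {1,3,4,5,6,7}→3  {2,3,4,5,6,7}→3
  placing 0:h first → 8 extensions
  placing 2:l first → 4 extensions
  placing 4:m first → 3 extensions
total linear extensions = 15

15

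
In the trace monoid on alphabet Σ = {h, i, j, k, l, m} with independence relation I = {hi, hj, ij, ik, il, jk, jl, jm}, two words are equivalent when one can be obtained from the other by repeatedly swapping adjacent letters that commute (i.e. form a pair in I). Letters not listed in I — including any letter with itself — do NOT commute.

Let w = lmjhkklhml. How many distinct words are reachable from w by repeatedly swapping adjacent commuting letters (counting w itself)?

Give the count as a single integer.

10

#0=l has no predecessor
#1=m depends on [0:l]
#2=j has no predecessor
#3=h depends on [1:m]
#4=k depends on [3:h]
#5=k depends on [4:k]
#6=l depends on [5:k]
#7=h depends on [6:l]
#8=m depends on [7:h]
#9=l depends on [8:m]
sources: [0:l, 2:j]
N(rest) = Σ N(rest − s) over sources s of rest; N(one piece) = 1:
  size 1 → [2]=1  [9]=1
  size 2 → [2,9]=2  [8,9]=1
  size 3 → [2,8,9]=3  [7,8,9]=1
  size 4 → [2,7,8,9]=4  [6,7,8,9]=1
  size 5 → [2,6,7,8,9]=5  [5,6,7,8,9]=1
  size 6 → [2,5,6,7,8,9]=6  [4,5,6,7,8,9]=1
  size 7 → [2,4,5,6,7,8,9]=7  [3,4,5,6,7,8,9]=1
  size 8 → [1,3,4,5,6,7,8,9]=1  [2,3,4,5,6,7,8,9]=8
  first=0(l) contributes 9
  first=2(j) contributes 1
|[w]| = 10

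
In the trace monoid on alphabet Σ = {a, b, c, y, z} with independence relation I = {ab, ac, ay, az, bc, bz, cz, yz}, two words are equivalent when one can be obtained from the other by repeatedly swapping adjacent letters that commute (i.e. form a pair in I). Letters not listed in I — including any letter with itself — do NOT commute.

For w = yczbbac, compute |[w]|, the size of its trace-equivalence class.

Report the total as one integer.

0(y) covers ∅
1(c) covers 0:y
2(z) covers ∅
3(b) covers 0:y
4(b) covers 3:b
5(a) covers ∅
6(c) covers 1:c
floor of heap: 0:y, 2:z, 5:a
completions by unplaced set U, small U first (add the entries for U minus each lowest piece of U):
  |U|=1: {2}:1  {4}:1  {5}:1  {6}:1
  |U|=2: {1,6}:1  {2,4}:2  {2,5}:2  {2,6}:2  {3,4}:1  {4,5}:2  {4,6}:2  {5,6}:2
  |U|=3: {1,2,6}:3  {1,4,6}:3  {1,5,6}:3  {2,3,4}:3  {2,4,5}:6  {2,4,6}:6  {2,5,6}:6  {3,4,5}:3  {3,4,6}:3  {4,5,6}:6
  |U|=4: {1,2,4,6}:12  {1,2,5,6}:12  {1,3,4,6}:6  {1,4,5,6}:12  {2,3,4,5}:12  {2,3,4,6}:12  {2,4,5,6}:24  {3,4,5,6}:12
  |U|=5: {0,1,3,4,6}:6  {1,2,3,4,6}:30  {1,2,4,5,6}:60  {1,3,4,5,6}:30  {2,3,4,5,6}:60
  start at 0(y): 180
  start at 2(z): 36
  start at 5(a): 36
sum over floor = 252

252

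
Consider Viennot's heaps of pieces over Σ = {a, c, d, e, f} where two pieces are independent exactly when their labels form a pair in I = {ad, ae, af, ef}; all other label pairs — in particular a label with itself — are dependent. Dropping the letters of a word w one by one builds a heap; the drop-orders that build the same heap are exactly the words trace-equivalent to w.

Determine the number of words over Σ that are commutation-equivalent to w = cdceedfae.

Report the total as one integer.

12

#0=c has no predecessor
#1=d depends on [0:c]
#2=c depends on [1:d]
#3=e depends on [2:c]
#4=e depends on [3:e]
#5=d depends on [4:e]
#6=f depends on [5:d]
#7=a depends on [2:c]
#8=e depends on [5:d]
sources: [0:c]
N(rest) = Σ N(rest − s) over sources s of rest; N(one piece) = 1:
  size 1 → [6]=1  [7]=1  [8]=1
  size 2 → [6,7]=2  [6,8]=2  [7,8]=2
  size 3 → [5,6,8]=2  [6,7,8]=6
  size 4 → [4,5,6,8]=2  [5,6,7,8]=8
  size 5 → [3,4,5,6,8]=2  [4,5,6,7,8]=10
  size 6 → [3,4,5,6,7,8]=12
  size 7 → [2,3,4,5,6,7,8]=12
  first=0(c) contributes 12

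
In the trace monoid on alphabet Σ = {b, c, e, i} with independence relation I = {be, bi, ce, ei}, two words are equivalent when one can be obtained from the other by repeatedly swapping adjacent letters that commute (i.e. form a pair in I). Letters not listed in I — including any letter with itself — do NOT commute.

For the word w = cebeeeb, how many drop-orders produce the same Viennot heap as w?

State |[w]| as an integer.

#0=c has no predecessor
#1=e has no predecessor
#2=b depends on [0:c]
#3=e depends on [1:e]
#4=e depends on [3:e]
#5=e depends on [4:e]
#6=b depends on [2:b]
sources: [0:c, 1:e]
N(rest) = Σ N(rest − s) over sources s of rest; N(one piece) = 1:
  size 1 → [5]=1  [6]=1
  size 2 → [2,6]=1  [4,5]=1  [5,6]=2
  size 3 → [0,2,6]=1  [2,5,6]=3  [3,4,5]=1  [4,5,6]=3
  size 4 → [0,2,5,6]=4  [1,3,4,5]=1  [2,4,5,6]=6  [3,4,5,6]=4
  size 5 → [0,2,4,5,6]=10  [1,3,4,5,6]=5  [2,3,4,5,6]=10
  first=0(c) contributes 15
  first=1(e) contributes 20
|[w]| = 35

35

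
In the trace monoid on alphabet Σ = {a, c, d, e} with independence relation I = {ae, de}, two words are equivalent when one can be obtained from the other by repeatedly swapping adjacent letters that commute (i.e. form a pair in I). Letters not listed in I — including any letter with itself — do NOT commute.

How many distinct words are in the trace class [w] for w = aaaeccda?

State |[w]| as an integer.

4

piece 0:a — minimal
piece 1:a rests on {0:a}
piece 2:a rests on {1:a}
piece 3:e — minimal
piece 4:c rests on {2:a, 3:e}
piece 5:c rests on {4:c}
piece 6:d rests on {5:c}
piece 7:a rests on {6:d}
minimal pieces: {0:a, 3:e}
ways to finish when only these pieces remain (= sum over removing one remaining piece with nothing left below it):
  1 left: {7}→1
  2 left: {6,7}→1
  3 left: {5,6,7}→1
  4 left: {4,5,6,7}→1
  5 left: {2,4,5,6,7}→1  {3,4,5,6,7}→1
  6 left: {1,2,4,5,6,7}→1  {2,3,4,5,6,7}→2
  placing 0:a first → 3 extensions
  placing 3:e first → 1 extensions
total linear extensions = 4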